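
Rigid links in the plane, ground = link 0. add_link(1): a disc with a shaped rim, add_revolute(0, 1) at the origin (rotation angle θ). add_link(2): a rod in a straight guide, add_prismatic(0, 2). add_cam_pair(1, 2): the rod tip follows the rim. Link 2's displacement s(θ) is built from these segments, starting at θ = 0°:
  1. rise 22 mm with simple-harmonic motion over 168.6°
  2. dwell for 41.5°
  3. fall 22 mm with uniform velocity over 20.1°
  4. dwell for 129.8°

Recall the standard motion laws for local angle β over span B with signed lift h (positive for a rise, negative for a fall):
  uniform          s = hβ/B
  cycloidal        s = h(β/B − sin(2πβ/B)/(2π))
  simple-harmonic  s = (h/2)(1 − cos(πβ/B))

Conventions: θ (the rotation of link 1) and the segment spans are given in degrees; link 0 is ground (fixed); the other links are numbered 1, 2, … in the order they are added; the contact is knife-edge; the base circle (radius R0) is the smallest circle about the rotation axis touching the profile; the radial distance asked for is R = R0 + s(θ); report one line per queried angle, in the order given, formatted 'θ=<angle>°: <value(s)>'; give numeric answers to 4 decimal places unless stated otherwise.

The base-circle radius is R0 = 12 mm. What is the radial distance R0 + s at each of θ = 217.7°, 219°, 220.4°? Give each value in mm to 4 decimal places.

segment 1 (0° to 168.6°, simple-harmonic, h = 22) is passed completely: s = 0.0000 + (22) = 22.0000
segment 2 (168.6° to 210.1°, dwell): s unchanged at 22.0000
θ = 217.7° falls in segment 3 (210.1° to 230.2°, uniform, h = -22): β = 217.7 − 210.1 = 7.6°, B = 20.1°; Δs = -22·7.6/20.1 = -8.3184; s = 22.0000 − 8.3184 = 13.6816
θ = 219° falls in segment 3 (210.1° to 230.2°, uniform, h = -22): β = 219 − 210.1 = 8.9°, B = 20.1°; Δs = -22·8.9/20.1 = -9.7413; s = 22.0000 − 9.7413 = 12.2587
θ = 220.4° falls in segment 3 (210.1° to 230.2°, uniform, h = -22): β = 220.4 − 210.1 = 10.3°, B = 20.1°; Δs = -22·10.3/20.1 = -11.2736; s = 22.0000 − 11.2736 = 10.7264
θ=217.7°: R = R0 + s = 12 + 13.6816 = 25.6816
θ=219°: R = R0 + s = 12 + 12.2587 = 24.2587
θ=220.4°: R = R0 + s = 12 + 10.7264 = 22.7264

θ=217.7°: 25.6816
θ=219°: 24.2587
θ=220.4°: 22.7264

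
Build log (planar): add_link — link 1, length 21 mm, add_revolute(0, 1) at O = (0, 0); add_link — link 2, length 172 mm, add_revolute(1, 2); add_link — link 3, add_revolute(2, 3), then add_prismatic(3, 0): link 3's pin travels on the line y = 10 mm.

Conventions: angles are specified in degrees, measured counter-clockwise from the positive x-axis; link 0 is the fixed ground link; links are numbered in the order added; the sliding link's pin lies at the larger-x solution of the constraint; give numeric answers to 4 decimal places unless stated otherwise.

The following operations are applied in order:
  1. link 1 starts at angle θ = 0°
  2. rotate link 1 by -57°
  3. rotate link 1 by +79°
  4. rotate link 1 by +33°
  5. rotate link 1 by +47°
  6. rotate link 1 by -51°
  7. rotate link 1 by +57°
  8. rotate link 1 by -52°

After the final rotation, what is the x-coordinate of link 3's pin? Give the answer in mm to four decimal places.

geometry: r = 21 mm, L = 172 mm, e = 10 mm; θ starts at 0°
rotate link 1 by -57°: θ ← 0° -57° = -57°
rotate link 1 by +79°: θ ← -57° +79° = 22°
rotate link 1 by +33°: θ ← 22° +33° = 55°
rotate link 1 by +47°: θ ← 55° +47° = 102°
rotate link 1 by -51°: θ ← 102° -51° = 51°
rotate link 1 by +57°: θ ← 51° +57° = 108°
rotate link 1 by -52°: θ ← 108° -52° = 56°
crank pin P = (r cos θ, r sin θ) = (11.743051, 17.409789)
h = r sin θ − e = 17.409789 − 10 = 7.409789
x = r cos θ + √(L² − h²) = 11.743051 + 171.840318 = 183.583369

183.5834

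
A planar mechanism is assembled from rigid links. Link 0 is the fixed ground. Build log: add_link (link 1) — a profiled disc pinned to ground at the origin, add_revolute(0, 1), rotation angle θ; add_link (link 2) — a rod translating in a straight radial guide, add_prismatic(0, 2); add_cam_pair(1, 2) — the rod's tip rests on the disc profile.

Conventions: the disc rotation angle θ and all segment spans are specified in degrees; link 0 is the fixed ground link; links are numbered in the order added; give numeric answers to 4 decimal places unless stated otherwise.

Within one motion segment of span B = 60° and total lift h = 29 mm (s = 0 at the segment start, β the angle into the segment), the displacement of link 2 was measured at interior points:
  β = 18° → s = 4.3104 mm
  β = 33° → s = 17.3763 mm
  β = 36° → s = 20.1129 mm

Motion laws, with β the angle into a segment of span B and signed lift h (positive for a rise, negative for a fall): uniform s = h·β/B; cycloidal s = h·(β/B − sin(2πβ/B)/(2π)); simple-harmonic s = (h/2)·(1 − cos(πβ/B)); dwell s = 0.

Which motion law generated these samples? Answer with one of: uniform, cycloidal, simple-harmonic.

candidates at β/B = r: uniform s = h·r (linear in β); cycloidal s = h·(r − sin(2πr)/(2π)); simple-harmonic s = (h/2)(1 − cos(πr))
β=18°: printed 4.3104 | uniform 8.7000, cycloidal 4.3104, simple-harmonic 5.9771
β=33°: printed 17.3763 | uniform 15.9500, cycloidal 17.3763, simple-harmonic 16.7683
β=36°: printed 20.1129 | uniform 17.4000, cycloidal 20.1129, simple-harmonic 18.9807
only one law matches every sample → cycloidal

cycloidal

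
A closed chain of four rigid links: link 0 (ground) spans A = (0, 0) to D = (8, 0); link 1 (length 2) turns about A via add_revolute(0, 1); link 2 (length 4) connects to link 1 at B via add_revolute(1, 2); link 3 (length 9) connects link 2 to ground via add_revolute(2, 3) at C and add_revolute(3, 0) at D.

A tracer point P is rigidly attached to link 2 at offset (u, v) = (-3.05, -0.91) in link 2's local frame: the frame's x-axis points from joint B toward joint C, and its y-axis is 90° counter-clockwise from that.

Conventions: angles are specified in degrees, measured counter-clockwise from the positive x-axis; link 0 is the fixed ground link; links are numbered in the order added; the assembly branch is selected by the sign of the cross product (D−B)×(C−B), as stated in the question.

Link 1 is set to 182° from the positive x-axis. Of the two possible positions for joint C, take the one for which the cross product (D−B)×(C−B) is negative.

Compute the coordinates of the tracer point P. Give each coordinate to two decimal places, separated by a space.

A=(0,0), D=(8.00,0)
B = A + 2.00·(cos182°, sin182°) = (-1.9988, -0.0698)
|BD| = 9.9990
circle(B,4.00) ∩ circle(D,9.00): a=1.7492, h=3.5973
  candidates: C₊=(-0.2747,3.5396) cross=35.969; C₋=(-0.2245,-3.6548) cross=-35.969
  branch - wants cross < 0 → take C=(-0.2245,-3.6548) (cross=-35.969)
ex = (C−B)/|BC| = (0.4436,-0.8962); ey = (0.8962,0.4436)
P = B + -3.05·ex + -0.91·ey = (-4.1672,2.2601)

-4.17 2.26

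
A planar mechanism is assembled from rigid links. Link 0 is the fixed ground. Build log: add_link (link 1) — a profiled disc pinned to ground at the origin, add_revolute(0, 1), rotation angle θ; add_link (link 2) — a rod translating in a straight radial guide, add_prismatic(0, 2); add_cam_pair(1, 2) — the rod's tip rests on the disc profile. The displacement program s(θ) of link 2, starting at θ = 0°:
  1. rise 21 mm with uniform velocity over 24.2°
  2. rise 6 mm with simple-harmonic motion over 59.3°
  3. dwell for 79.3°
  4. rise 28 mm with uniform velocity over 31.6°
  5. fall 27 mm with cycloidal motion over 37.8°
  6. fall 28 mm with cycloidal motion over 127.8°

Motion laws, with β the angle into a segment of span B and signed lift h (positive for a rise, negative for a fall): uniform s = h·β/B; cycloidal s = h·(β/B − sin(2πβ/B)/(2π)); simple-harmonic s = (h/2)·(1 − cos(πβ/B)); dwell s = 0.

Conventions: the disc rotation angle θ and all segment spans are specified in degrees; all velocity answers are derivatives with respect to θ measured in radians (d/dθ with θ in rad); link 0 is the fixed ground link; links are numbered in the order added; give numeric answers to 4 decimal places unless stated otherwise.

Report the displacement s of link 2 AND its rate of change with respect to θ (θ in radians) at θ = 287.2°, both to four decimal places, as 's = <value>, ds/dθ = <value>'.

seg 1 [0°–24.2°] uniform, h=21: full span → s += 21 → s = 21.0000
seg 2 [24.2°–83.5°] simple-harmonic, h=6: full span → s += 6 → s = 27.0000
seg 3 [83.5°–162.8°] dwell: s stays 27.0000
seg 4 [162.8°–194.4°] uniform, h=28: full span → s += 28 → s = 55.0000
seg 5 [194.4°–232.2°] cycloidal, h=-27: full span → s += -27 → s = 28.0000
seg 6 [232.2°–360°] cycloidal, h=-28: θ=287.2° here. β=55, B=127.8. -28·(0.4304 − sin(2π·0.4304)/(2π)) = -10.1618 → s = 17.8382
velocity in seg [232.2°–360°] (cycloidal), θ in radians: β = 55° = 0.9599 rad, B = 127.8° = 2.2305 rad; ds/dθ = (h/B)(1 − cos(2πβ/B)) = ((-28)/2.2305)(1 − cos(2π·0.4304)) = -23.923478 mm/rad

s = 17.8382, ds/dθ = -23.9235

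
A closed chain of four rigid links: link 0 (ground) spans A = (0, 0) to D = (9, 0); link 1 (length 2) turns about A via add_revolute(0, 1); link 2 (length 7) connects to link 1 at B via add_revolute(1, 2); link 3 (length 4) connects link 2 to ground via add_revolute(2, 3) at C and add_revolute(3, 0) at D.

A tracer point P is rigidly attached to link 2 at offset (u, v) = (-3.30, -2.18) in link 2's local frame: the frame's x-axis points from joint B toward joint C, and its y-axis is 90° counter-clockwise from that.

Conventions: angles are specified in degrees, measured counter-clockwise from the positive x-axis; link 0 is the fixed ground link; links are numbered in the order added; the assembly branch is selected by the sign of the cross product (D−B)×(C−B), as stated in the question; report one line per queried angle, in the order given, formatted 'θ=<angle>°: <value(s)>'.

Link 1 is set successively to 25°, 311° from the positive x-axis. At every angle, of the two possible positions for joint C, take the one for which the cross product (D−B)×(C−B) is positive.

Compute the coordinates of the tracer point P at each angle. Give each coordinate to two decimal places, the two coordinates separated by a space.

A=(0,0), D=(9.00,0)
θ=25°: B = A + 2.00·(cos25°, sin25°) = (1.8126, 0.8452)
θ=25°: |BD| = 7.2369
θ=25°: circle(B,7.00) ∩ circle(D,4.00): a=5.8984, h=3.7694
θ=25°:   candidates: C₊=(8.1109,3.8999) cross=27.279; C₋=(7.2304,-3.5873) cross=-27.279
θ=25°:   branch + wants cross > 0 → take C=(8.1109,3.8999) (cross=27.279)
θ=25°: ex = (C−B)/|BC| = (0.8998,0.4364); ey = (-0.4364,0.8998)
θ=25°: P = B + -3.30·ex + -2.18·ey = (-0.2053,-2.5563)
θ=311°: B = A + 2.00·(cos311°, sin311°) = (1.3121, -1.5094)
θ=311°: |BD| = 7.8347
θ=311°: circle(B,7.00) ∩ circle(D,4.00): a=6.0234, h=3.5664
θ=311°:   candidates: C₊=(6.5355,3.1506) cross=27.941; C₋=(7.9097,-3.8485) cross=-27.941
θ=311°:   branch + wants cross > 0 → take C=(6.5355,3.1506) (cross=27.941)
θ=311°: ex = (C−B)/|BC| = (0.7462,0.6657); ey = (-0.6657,0.7462)
θ=311°: P = B + -3.30·ex + -2.18·ey = (0.3009,-5.3330)

θ=25°: -0.21 -2.56
θ=311°: 0.30 -5.33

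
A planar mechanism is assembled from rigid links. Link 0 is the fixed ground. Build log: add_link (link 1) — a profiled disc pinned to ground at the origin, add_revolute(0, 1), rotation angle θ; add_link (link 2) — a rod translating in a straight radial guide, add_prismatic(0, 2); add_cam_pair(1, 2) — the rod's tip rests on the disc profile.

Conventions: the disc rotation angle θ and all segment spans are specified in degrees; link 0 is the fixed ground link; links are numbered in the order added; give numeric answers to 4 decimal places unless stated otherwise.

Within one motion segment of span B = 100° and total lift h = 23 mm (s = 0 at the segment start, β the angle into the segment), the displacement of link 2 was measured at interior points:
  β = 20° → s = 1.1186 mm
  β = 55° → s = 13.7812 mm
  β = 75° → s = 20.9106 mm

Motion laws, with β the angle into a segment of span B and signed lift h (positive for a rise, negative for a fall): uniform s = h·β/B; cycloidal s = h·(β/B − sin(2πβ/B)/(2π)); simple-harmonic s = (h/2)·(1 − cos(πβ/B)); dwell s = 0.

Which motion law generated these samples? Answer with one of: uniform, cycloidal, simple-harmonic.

candidates at β/B = r: uniform s = h·r (linear in β); cycloidal s = h·(r − sin(2πr)/(2π)); simple-harmonic s = (h/2)(1 − cos(πr))
β=20°: printed 1.1186 | uniform 4.6000, cycloidal 1.1186, simple-harmonic 2.1963
β=55°: printed 13.7812 | uniform 12.6500, cycloidal 13.7812, simple-harmonic 13.2990
β=75°: printed 20.9106 | uniform 17.2500, cycloidal 20.9106, simple-harmonic 19.6317
only one law matches every sample → cycloidal

cycloidal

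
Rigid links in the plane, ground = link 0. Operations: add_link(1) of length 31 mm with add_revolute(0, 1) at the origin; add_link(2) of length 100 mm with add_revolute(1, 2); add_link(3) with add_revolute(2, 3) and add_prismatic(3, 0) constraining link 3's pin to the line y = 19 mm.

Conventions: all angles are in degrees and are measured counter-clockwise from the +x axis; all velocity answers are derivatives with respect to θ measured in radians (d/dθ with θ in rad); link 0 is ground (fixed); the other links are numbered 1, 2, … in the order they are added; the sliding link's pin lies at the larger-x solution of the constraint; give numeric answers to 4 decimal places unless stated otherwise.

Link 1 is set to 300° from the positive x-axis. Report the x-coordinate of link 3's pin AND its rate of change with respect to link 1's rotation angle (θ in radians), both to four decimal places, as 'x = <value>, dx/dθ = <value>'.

geometry: r = 31 mm, L = 100 mm, e = 19 mm
crank pin P = (r cos θ, r sin θ) = (15.500000, -26.846788)
h = r sin θ − e = -26.846788 − 19 = -45.846788
x = r cos θ + √(L² − h²) = 15.500000 + 88.871098 = 104.371098
dx/dθ = −r sin θ − h·r cos θ/√(L² − h²) (θ in radians; h = -45.846788) = 34.842921

x = 104.3711, dx/dθ = 34.8429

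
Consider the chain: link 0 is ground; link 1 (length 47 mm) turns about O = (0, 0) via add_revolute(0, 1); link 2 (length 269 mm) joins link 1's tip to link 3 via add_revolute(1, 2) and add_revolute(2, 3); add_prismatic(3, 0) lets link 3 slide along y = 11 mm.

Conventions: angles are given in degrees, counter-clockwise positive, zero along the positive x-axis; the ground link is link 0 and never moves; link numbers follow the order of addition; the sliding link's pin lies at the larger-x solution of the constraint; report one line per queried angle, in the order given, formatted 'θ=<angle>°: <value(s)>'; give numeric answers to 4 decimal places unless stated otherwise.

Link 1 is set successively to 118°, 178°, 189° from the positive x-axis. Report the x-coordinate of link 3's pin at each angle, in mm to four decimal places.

geometry: r = 47 mm, L = 269 mm, e = 11 mm
θ=118°: crank pin P = (r cos θ, r sin θ) = (-22.065163, 41.498537)
θ=118°: h = r sin θ − e = 41.498537 − 11 = 30.498537
θ=118°: x = r cos θ + √(L² − h²) = -22.065163 + 267.265485 = 245.200321
θ=178°: crank pin P = (r cos θ, r sin θ) = (-46.971369, 1.640276)
θ=178°: h = r sin θ − e = 1.640276 − 11 = -9.359724
θ=178°: x = r cos θ + √(L² − h²) = -46.971369 + 268.837117 = 221.865748
θ=189°: crank pin P = (r cos θ, r sin θ) = (-46.421352, -7.352420)
θ=189°: h = r sin θ − e = -7.352420 − 11 = -18.352420
θ=189°: x = r cos θ + √(L² − h²) = -46.421352 + 268.373226 = 221.951874

θ=118°: 245.2003
θ=178°: 221.8657
θ=189°: 221.9519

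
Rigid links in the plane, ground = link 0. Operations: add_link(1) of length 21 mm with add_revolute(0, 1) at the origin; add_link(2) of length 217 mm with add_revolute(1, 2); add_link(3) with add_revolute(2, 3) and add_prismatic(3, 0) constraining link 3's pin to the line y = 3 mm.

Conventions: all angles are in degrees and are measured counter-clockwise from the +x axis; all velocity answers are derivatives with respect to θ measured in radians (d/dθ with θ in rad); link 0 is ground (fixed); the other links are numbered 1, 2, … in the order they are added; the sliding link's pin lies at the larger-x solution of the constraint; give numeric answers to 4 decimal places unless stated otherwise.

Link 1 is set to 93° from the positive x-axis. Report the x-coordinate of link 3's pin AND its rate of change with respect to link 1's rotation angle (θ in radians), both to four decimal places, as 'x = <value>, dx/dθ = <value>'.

geometry: r = 21 mm, L = 217 mm, e = 3 mm
crank pin P = (r cos θ, r sin θ) = (-1.099055, 20.971220)
h = r sin θ − e = 20.971220 − 3 = 17.971220
x = r cos θ + √(L² − h²) = -1.099055 + 216.254561 = 215.155506
dx/dθ = −r sin θ − h·r cos θ/√(L² − h²) (θ in radians; h = 17.971220) = -20.879886

x = 215.1555, dx/dθ = -20.8799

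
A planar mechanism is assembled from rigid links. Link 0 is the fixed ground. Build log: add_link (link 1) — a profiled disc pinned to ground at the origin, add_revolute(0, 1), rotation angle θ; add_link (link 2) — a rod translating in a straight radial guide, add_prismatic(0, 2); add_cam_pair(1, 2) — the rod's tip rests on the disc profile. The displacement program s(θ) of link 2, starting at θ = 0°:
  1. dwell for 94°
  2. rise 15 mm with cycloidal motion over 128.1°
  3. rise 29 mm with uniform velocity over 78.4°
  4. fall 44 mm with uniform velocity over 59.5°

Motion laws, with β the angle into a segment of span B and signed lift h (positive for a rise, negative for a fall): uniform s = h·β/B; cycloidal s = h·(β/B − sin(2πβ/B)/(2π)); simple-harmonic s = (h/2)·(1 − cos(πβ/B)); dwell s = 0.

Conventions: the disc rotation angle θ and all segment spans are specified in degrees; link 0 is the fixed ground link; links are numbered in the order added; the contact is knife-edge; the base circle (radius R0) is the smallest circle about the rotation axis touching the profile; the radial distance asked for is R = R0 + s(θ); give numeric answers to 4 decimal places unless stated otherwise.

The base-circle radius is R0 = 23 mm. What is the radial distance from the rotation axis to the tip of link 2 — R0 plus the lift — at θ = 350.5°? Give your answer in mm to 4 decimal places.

seg 1 [0°–94°] dwell: s stays 0.0000
seg 2 [94°–222.1°] cycloidal, h=15: full span → s += 15 → s = 15.0000
seg 3 [222.1°–300.5°] uniform, h=29: full span → s += 29 → s = 44.0000
seg 4 [300.5°–360°] uniform, h=-44: θ=350.5° here. β=50, B=59.5. -44·50/59.5 = -36.9748 → s = 7.0252
R = R0 + s = 23 + 7.0252 = 30.0252

30.0252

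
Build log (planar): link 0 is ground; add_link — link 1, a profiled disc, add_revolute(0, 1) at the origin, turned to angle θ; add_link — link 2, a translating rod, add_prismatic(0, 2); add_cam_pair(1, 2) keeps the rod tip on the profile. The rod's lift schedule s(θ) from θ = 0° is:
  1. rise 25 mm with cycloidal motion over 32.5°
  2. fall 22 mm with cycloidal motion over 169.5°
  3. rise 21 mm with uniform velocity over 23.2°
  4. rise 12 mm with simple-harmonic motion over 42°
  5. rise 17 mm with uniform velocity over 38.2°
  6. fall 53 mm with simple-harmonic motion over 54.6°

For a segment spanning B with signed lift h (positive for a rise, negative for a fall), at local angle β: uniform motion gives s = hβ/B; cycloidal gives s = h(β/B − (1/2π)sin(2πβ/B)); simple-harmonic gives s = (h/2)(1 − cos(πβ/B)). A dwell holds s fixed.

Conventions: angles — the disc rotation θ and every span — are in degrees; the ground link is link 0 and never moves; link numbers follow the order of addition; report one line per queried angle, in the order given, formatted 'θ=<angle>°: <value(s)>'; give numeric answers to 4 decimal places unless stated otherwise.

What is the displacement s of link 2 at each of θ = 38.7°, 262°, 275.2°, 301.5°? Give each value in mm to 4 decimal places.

seg 1 [0°–32.5°] cycloidal, h=25: full span → s += 25 → s = 25.0000
seg 2 [32.5°–202°] cycloidal, h=-22: θ=38.7° here. β=6.2, B=169.5. -22·(0.0366 − sin(2π·0.0366)/(2π)) = -0.0071 → s = 24.9929
seg 2 [32.5°–202°] cycloidal, h=-22: full span → s += -22 → s = 3.0000
seg 3 [202°–225.2°] uniform, h=21: full span → s += 21 → s = 24.0000
seg 4 [225.2°–267.2°] simple-harmonic, h=12: θ=262° here. β=36.8, B=42. 12/2·(1 − cos(π·0.8762)) = 11.5518 → s = 35.5518
seg 4 [225.2°–267.2°] simple-harmonic, h=12: full span → s += 12 → s = 36.0000
seg 5 [267.2°–305.4°] uniform, h=17: θ=275.2° here. β=8, B=38.2. 17·8/38.2 = 3.5602 → s = 39.5602
seg 5 [267.2°–305.4°] uniform, h=17: θ=301.5° here. β=34.3, B=38.2. 17·34.3/38.2 = 15.2644 → s = 51.2644

θ=38.7°: 24.9929
θ=262°: 35.5518
θ=275.2°: 39.5602
θ=301.5°: 51.2644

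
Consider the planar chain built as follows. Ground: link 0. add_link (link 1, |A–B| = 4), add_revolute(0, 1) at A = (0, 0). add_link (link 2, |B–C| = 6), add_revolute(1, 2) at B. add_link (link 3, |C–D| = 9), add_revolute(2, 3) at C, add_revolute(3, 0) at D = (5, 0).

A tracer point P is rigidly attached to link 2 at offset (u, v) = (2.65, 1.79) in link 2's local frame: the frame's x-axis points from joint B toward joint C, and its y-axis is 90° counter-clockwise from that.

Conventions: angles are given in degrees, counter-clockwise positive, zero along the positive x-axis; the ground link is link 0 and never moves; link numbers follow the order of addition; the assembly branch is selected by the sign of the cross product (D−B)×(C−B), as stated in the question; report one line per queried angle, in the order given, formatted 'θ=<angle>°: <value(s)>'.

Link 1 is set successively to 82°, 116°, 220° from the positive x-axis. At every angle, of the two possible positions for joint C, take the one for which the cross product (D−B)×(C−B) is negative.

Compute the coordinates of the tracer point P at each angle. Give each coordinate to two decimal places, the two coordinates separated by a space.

A=(0,0), D=(5.00,0)
θ=82°: B = A + 4.00·(cos82°, sin82°) = (0.5567, 3.9611)
θ=82°: |BD| = 5.9526
θ=82°: circle(B,6.00) ∩ circle(D,9.00): a=-0.8036, h=5.9459
θ=82°:   candidates: C₊=(3.9135,8.9342) cross=35.394; C₋=(-3.9998,0.0575) cross=-35.394
θ=82°:   branch - wants cross < 0 → take C=(-3.9998,0.0575) (cross=-35.394)
θ=82°: ex = (C−B)/|BC| = (-0.7594,-0.6506); ey = (0.6506,-0.7594)
θ=82°: P = B + 2.65·ex + 1.79·ey = (-0.2912,0.8776)
θ=116°: B = A + 4.00·(cos116°, sin116°) = (-1.7535, 3.5952)
θ=116°: |BD| = 7.6508
θ=116°: circle(B,6.00) ∩ circle(D,9.00): a=0.8845, h=5.9344
θ=116°:   candidates: C₊=(1.8160,8.4179) cross=45.403; C₋=(-3.7613,-2.0589) cross=-45.403
θ=116°:   branch - wants cross < 0 → take C=(-3.7613,-2.0589) (cross=-45.403)
θ=116°: ex = (C−B)/|BC| = (-0.3346,-0.9423); ey = (0.9423,-0.3346)
θ=116°: P = B + 2.65·ex + 1.79·ey = (-0.9535,0.4990)
θ=220°: B = A + 4.00·(cos220°, sin220°) = (-3.0642, -2.5712)
θ=220°: |BD| = 8.4641
θ=220°: circle(B,6.00) ∩ circle(D,9.00): a=1.5738, h=5.7899
θ=220°:   candidates: C₊=(-3.3235,3.4232) cross=49.007; C₋=(0.1941,-7.6094) cross=-49.007
θ=220°:   branch - wants cross < 0 → take C=(0.1941,-7.6094) (cross=-49.007)
θ=220°: ex = (C−B)/|BC| = (0.5430,-0.8397); ey = (0.8397,0.5430)
θ=220°: P = B + 2.65·ex + 1.79·ey = (-0.1220,-3.8243)

θ=82°: -0.29 0.88
θ=116°: -0.95 0.50
θ=220°: -0.12 -3.82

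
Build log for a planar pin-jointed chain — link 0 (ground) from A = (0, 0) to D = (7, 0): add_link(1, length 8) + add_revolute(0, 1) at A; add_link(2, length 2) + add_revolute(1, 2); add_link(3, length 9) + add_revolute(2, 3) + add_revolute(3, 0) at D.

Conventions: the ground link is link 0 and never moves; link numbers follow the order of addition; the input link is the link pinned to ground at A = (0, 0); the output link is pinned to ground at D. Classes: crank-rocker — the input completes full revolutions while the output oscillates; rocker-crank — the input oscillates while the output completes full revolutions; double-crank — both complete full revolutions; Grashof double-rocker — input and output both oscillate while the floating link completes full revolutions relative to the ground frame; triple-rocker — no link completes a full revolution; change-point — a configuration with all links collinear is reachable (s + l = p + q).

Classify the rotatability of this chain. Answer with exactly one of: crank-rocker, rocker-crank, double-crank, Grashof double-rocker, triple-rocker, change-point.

lengths: ground=7, input=8, coupler=2, output=9
sorted: s=2 (shortest), l=9 (longest), p+q=15
s + l = 11 vs p + q = 15
s + l < p + q (Grashof) with shortest = coupler link → Grashof double-rocker

Grashof double-rocker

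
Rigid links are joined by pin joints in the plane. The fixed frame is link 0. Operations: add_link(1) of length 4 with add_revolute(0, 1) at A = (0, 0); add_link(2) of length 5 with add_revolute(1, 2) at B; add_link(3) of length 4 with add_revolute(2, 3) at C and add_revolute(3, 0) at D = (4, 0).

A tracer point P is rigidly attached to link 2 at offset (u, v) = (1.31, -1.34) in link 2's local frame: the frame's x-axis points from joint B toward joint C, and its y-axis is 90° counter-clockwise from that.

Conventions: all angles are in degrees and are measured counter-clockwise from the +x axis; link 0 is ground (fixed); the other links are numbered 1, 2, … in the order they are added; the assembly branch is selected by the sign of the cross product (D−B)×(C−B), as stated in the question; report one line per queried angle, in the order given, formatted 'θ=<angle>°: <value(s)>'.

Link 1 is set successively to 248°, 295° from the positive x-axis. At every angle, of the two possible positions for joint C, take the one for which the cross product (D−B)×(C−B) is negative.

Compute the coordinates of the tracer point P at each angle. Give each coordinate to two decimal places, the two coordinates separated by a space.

A=(0,0), D=(4.00,0)
θ=248°: B = A + 4.00·(cos248°, sin248°) = (-1.4984, -3.7087)
θ=248°: |BD| = 6.6323
θ=248°: circle(B,5.00) ∩ circle(D,4.00): a=3.9946, h=3.0071
θ=248°:   candidates: C₊=(0.1317,1.0181) cross=19.944; C₋=(3.4948,-3.9680) cross=-19.944
θ=248°:   branch - wants cross < 0 → take C=(3.4948,-3.9680) (cross=-19.944)
θ=248°: ex = (C−B)/|BC| = (0.9987,-0.0518); ey = (0.0518,0.9987)
θ=248°: P = B + 1.31·ex + -1.34·ey = (-0.2597,-5.1149)
θ=295°: B = A + 4.00·(cos295°, sin295°) = (1.6905, -3.6252)
θ=295°: |BD| = 4.2984
θ=295°: circle(B,5.00) ∩ circle(D,4.00): a=3.1961, h=3.8451
θ=295°:   candidates: C₊=(0.1648,1.1363) cross=16.528; C₋=(6.6507,-2.9956) cross=-16.528
θ=295°:   branch - wants cross < 0 → take C=(6.6507,-2.9956) (cross=-16.528)
θ=295°: ex = (C−B)/|BC| = (0.9920,0.1259); ey = (-0.1259,0.9920)
θ=295°: P = B + 1.31·ex + -1.34·ey = (3.1588,-4.7896)

θ=248°: -0.26 -5.11
θ=295°: 3.16 -4.79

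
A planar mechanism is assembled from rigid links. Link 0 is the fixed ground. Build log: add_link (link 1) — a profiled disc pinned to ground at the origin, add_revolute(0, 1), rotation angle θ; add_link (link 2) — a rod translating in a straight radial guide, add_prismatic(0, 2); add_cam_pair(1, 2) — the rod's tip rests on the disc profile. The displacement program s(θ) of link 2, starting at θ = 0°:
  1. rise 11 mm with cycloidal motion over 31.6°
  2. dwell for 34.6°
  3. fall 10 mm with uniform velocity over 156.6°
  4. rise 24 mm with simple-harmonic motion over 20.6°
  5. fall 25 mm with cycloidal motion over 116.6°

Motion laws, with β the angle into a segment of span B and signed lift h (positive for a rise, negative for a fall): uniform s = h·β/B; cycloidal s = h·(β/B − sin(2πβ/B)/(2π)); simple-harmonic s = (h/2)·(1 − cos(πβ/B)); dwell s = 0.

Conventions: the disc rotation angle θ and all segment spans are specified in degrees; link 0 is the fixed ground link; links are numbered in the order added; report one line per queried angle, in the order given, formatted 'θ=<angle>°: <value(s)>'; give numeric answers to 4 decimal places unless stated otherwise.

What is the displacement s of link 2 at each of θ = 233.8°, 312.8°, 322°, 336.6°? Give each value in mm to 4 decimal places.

seg 1 [0°–31.6°] cycloidal, h=11: full span → s += 11 → s = 11.0000
seg 2 [31.6°–66.2°] dwell: s stays 11.0000
seg 3 [66.2°–222.8°] uniform, h=-10: full span → s += -10 → s = 1.0000
seg 4 [222.8°–243.4°] simple-harmonic, h=24: θ=233.8° here. β=11, B=20.6. 24/2·(1 − cos(π·0.5340)) = 13.2786 → s = 14.2786
seg 4 [222.8°–243.4°] simple-harmonic, h=24: full span → s += 24 → s = 25.0000
seg 5 [243.4°–360°] cycloidal, h=-25: θ=312.8° here. β=69.4, B=116.6. -25·(0.5952 − sin(2π·0.5952)/(2π)) = -17.1205 → s = 7.8795
seg 5 [243.4°–360°] cycloidal, h=-25: θ=322° here. β=78.6, B=116.6. -25·(0.6741 − sin(2π·0.6741)/(2π)) = -20.3874 → s = 4.6126
seg 5 [243.4°–360°] cycloidal, h=-25: θ=336.6° here. β=93.2, B=116.6. -25·(0.7993 − sin(2π·0.7993)/(2π)) = -23.7722 → s = 1.2278

θ=233.8°: 14.2786
θ=312.8°: 7.8795
θ=322°: 4.6126
θ=336.6°: 1.2278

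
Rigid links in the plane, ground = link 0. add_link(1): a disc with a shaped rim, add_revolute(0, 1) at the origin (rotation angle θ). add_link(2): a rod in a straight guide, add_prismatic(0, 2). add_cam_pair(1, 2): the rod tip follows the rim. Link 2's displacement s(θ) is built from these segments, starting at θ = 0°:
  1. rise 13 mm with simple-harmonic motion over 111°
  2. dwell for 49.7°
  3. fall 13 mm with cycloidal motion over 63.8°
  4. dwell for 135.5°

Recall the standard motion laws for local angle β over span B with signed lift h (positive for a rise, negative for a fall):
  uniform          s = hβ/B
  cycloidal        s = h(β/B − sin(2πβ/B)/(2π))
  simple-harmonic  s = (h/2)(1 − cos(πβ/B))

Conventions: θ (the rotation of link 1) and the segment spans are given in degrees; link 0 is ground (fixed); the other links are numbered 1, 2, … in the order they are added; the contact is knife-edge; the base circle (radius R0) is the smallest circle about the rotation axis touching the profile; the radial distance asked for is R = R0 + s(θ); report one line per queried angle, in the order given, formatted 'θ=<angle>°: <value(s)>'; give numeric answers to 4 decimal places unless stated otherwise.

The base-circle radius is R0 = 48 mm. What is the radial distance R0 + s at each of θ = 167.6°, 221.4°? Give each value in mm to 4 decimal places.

segment 1 (0° to 111°, simple-harmonic, h = 13) is passed completely: s = 0.0000 + (13) = 13.0000
segment 2 (111° to 160.7°, dwell): s unchanged at 13.0000
θ = 167.6° falls in segment 3 (160.7° to 224.5°, cycloidal, h = -13): β = 167.6 − 160.7 = 6.9°, B = 63.8°; Δs = -13·(0.1082 − sin(2π·0.1082)/(2π)) = -0.1057; s = 13.0000 − 0.1057 = 12.8943
θ = 221.4° falls in segment 3 (160.7° to 224.5°, cycloidal, h = -13): β = 221.4 − 160.7 = 60.7°, B = 63.8°; Δs = -13·(0.9514 − sin(2π·0.9514)/(2π)) = -12.9902; s = 13.0000 − 12.9902 = 0.0098
θ=167.6°: R = R0 + s = 48 + 12.8943 = 60.8943
θ=221.4°: R = R0 + s = 48 + 0.0098 = 48.0098

θ=167.6°: 60.8943
θ=221.4°: 48.0098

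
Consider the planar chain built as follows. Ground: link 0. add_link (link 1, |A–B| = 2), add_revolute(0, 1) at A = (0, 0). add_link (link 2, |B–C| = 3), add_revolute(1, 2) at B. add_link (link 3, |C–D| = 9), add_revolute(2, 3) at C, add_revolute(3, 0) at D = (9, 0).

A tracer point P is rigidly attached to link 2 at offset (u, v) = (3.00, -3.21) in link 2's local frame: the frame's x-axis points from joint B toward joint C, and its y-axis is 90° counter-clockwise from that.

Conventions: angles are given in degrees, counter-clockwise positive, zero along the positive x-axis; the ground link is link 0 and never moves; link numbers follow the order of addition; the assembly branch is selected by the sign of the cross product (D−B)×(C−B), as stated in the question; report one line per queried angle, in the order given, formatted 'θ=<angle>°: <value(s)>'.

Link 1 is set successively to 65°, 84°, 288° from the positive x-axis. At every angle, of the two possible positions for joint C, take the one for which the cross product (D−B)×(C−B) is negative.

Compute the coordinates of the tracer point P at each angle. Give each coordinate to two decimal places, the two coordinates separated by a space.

A=(0,0), D=(9.00,0)
θ=65°: B = A + 2.00·(cos65°, sin65°) = (0.8452, 1.8126)
θ=65°: |BD| = 8.3538
θ=65°: circle(B,3.00) ∩ circle(D,9.00): a=-0.1325, h=2.9971
θ=65°:   candidates: C₊=(1.3662,4.7670) cross=25.037; C₋=(0.0656,-1.0843) cross=-25.037
θ=65°:   branch - wants cross < 0 → take C=(0.0656,-1.0843) (cross=-25.037)
θ=65°: ex = (C−B)/|BC| = (-0.2599,-0.9656); ey = (0.9656,-0.2599)
θ=65°: P = B + 3.00·ex + -3.21·ey = (-3.0341,-0.2500)
θ=84°: B = A + 2.00·(cos84°, sin84°) = (0.2091, 1.9890)
θ=84°: |BD| = 9.0132
θ=84°: circle(B,3.00) ∩ circle(D,9.00): a=0.5124, h=2.9559
θ=84°:   candidates: C₊=(1.3612,4.7590) cross=26.642; C₋=(0.0565,-1.0071) cross=-26.642
θ=84°:   branch - wants cross < 0 → take C=(0.0565,-1.0071) (cross=-26.642)
θ=84°: ex = (C−B)/|BC| = (-0.0508,-0.9987); ey = (0.9987,-0.0508)
θ=84°: P = B + 3.00·ex + -3.21·ey = (-3.1493,-0.8439)
θ=288°: B = A + 2.00·(cos288°, sin288°) = (0.6180, -1.9021)
θ=288°: |BD| = 8.5951
θ=288°: circle(B,3.00) ∩ circle(D,9.00): a=0.1091, h=2.9980
θ=288°:   candidates: C₊=(0.0610,1.0457) cross=25.768; C₋=(1.3879,-4.8017) cross=-25.768
θ=288°:   branch - wants cross < 0 → take C=(1.3879,-4.8017) (cross=-25.768)
θ=288°: ex = (C−B)/|BC| = (0.2566,-0.9665); ey = (0.9665,0.2566)
θ=288°: P = B + 3.00·ex + -3.21·ey = (-1.7146,-5.6254)

θ=65°: -3.03 -0.25
θ=84°: -3.15 -0.84
θ=288°: -1.71 -5.63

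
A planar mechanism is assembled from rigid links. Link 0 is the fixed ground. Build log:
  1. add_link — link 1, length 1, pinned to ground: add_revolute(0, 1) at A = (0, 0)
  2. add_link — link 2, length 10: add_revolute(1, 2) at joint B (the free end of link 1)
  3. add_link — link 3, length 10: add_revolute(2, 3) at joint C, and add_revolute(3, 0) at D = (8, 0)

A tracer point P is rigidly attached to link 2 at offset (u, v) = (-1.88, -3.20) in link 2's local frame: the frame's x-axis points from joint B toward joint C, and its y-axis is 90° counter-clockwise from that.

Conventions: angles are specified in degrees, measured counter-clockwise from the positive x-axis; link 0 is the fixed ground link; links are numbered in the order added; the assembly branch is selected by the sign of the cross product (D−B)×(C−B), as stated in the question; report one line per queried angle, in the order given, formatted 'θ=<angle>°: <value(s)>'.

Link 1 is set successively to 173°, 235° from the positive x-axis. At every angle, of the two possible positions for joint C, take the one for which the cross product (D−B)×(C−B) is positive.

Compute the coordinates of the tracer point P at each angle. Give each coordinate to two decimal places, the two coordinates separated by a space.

A=(0,0), D=(8.00,0)
θ=173°: B = A + 1.00·(cos173°, sin173°) = (-0.9925, 0.1219)
θ=173°: |BD| = 8.9934
θ=173°: circle(B,10.00) ∩ circle(D,10.00): a=4.4967, h=8.9320
θ=173°:   candidates: C₊=(3.6248,8.9921) cross=80.328; C₋=(3.3827,-8.8702) cross=-80.328
θ=173°:   branch + wants cross > 0 → take C=(3.6248,8.9921) (cross=80.328)
θ=173°: ex = (C−B)/|BC| = (0.4617,0.8870); ey = (-0.8870,0.4617)
θ=173°: P = B + -1.88·ex + -3.20·ey = (0.9779,-3.0233)
θ=235°: B = A + 1.00·(cos235°, sin235°) = (-0.5736, -0.8192)
θ=235°: |BD| = 8.6126
θ=235°: circle(B,10.00) ∩ circle(D,10.00): a=4.3063, h=9.0253
θ=235°:   candidates: C₊=(2.8548,8.5748) cross=77.731; C₋=(4.5716,-9.3939) cross=-77.731
θ=235°:   branch + wants cross > 0 → take C=(2.8548,8.5748) (cross=77.731)
θ=235°: ex = (C−B)/|BC| = (0.3428,0.9394); ey = (-0.9394,0.3428)
θ=235°: P = B + -1.88·ex + -3.20·ey = (1.7879,-3.6823)

θ=173°: 0.98 -3.02
θ=235°: 1.79 -3.68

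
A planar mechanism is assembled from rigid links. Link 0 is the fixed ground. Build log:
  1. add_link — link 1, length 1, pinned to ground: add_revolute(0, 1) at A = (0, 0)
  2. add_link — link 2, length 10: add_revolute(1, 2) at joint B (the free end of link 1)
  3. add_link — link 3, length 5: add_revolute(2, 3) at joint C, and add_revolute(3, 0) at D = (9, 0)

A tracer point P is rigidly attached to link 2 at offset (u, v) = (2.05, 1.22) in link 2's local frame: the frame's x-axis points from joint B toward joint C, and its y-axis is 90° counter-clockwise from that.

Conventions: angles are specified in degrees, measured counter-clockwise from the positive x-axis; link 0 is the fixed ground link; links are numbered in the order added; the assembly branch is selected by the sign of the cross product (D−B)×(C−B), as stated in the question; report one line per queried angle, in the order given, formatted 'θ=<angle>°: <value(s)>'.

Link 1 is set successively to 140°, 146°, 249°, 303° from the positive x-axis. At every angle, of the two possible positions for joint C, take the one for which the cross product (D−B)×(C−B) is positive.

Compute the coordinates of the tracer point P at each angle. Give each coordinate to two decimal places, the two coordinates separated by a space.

A=(0,0), D=(9.00,0)
θ=140°: B = A + 1.00·(cos140°, sin140°) = (-0.7660, 0.6428)
θ=140°: |BD| = 9.7872
θ=140°: circle(B,10.00) ∩ circle(D,5.00): a=8.7251, h=4.8859
θ=140°:   candidates: C₊=(8.2611,4.9451) cross=47.819; C₋=(7.6194,-4.8056) cross=-47.819
θ=140°:   branch + wants cross > 0 → take C=(8.2611,4.9451) (cross=47.819)
θ=140°: ex = (C−B)/|BC| = (0.9027,0.4302); ey = (-0.4302,0.9027)
θ=140°: P = B + 2.05·ex + 1.22·ey = (0.5596,2.6261)
θ=146°: B = A + 1.00·(cos146°, sin146°) = (-0.8290, 0.5592)
θ=146°: |BD| = 9.8449
θ=146°: circle(B,10.00) ∩ circle(D,5.00): a=8.7315, h=4.8745
θ=146°:   candidates: C₊=(8.1653,4.9298) cross=47.989; C₋=(7.6115,-4.8033) cross=-47.989
θ=146°:   branch + wants cross > 0 → take C=(8.1653,4.9298) (cross=47.989)
θ=146°: ex = (C−B)/|BC| = (0.8994,0.4371); ey = (-0.4371,0.8994)
θ=146°: P = B + 2.05·ex + 1.22·ey = (0.4816,2.5525)
θ=249°: B = A + 1.00·(cos249°, sin249°) = (-0.3584, -0.9336)
θ=249°: |BD| = 9.4048
θ=249°: circle(B,10.00) ∩ circle(D,5.00): a=8.6897, h=4.9486
θ=249°:   candidates: C₊=(7.7972,4.8532) cross=46.541; C₋=(8.7797,-4.9951) cross=-46.541
θ=249°:   branch + wants cross > 0 → take C=(7.7972,4.8532) (cross=46.541)
θ=249°: ex = (C−B)/|BC| = (0.8156,0.5787); ey = (-0.5787,0.8156)
θ=249°: P = B + 2.05·ex + 1.22·ey = (0.6075,1.2477)
θ=303°: B = A + 1.00·(cos303°, sin303°) = (0.5446, -0.8387)
θ=303°: |BD| = 8.4969
θ=303°: circle(B,10.00) ∩ circle(D,5.00): a=8.6618, h=4.9973
θ=303°:   candidates: C₊=(8.6709,4.9892) cross=42.461; C₋=(9.6574,-4.9566) cross=-42.461
θ=303°:   branch + wants cross > 0 → take C=(8.6709,4.9892) (cross=42.461)
θ=303°: ex = (C−B)/|BC| = (0.8126,0.5828); ey = (-0.5828,0.8126)
θ=303°: P = B + 2.05·ex + 1.22·ey = (1.4995,1.3474)

θ=140°: 0.56 2.63
θ=146°: 0.48 2.55
θ=249°: 0.61 1.25
θ=303°: 1.50 1.35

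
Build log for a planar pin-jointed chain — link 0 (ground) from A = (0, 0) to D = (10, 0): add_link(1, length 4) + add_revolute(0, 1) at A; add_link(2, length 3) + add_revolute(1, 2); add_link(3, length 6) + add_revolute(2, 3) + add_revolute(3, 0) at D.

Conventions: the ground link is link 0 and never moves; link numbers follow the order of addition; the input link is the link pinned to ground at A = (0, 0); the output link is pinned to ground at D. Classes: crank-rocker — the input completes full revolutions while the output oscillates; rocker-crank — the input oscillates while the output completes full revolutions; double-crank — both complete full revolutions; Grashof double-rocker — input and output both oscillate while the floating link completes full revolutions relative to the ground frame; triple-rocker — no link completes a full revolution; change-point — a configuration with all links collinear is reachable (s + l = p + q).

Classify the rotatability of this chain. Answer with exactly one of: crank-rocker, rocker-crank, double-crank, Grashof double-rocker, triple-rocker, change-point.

lengths: ground=10, input=4, coupler=3, output=6
sorted: s=3 (shortest), l=10 (longest), p+q=10
s + l = 13 vs p + q = 10
s + l > p + q → non-Grashof → no link fully rotates → triple-rocker

triple-rocker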